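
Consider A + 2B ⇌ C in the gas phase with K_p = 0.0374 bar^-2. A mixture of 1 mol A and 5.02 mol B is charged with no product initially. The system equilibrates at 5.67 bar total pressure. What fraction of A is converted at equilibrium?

Let X = conversion of A (basis 1 mol A); extent of reaction ξ = X.
Moles: n_A = 1 − X; n_B = 5.02 − 2X; n_C = X.
Total moles n_T = 6.02 − 2X.
y_i = n_i/n_T, p_i = y_i·P. K_p = p_C / (p_A p_B^2).
Setting this equal to 0.0374 bar^-2 and taking the physical root (0 < X < 1) gives X = 0.438.

X = 0.438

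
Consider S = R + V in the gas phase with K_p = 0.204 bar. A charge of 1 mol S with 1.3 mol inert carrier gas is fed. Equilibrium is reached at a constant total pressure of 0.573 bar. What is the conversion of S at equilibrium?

Take 1 mol S as basis and let X be its fractional conversion, so ξ = X.
Moles: n_S = 1 − X; n_R = X; n_V = X; n_I = 1.3 (inert).
Total moles n_T = 2.3 + X.
y_i = n_i/n_T, p_i = y_i·P. K_p = p_R p_V / (p_S).
Setting this equal to 0.204 bar and taking the physical root (0 < X < 1) gives X = 0.625.

X = 0.625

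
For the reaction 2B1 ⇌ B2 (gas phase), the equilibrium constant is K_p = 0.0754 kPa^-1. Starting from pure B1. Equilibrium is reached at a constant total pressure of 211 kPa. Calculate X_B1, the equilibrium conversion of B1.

X = 0.876

Take 1 mol B1 as basis and let X be its fractional conversion, so ξ = 0.5X.
Moles: n_B1 = 1 − X; n_B2 = 0.5X.
Total moles n_T = 1 − 0.5X.
Mole fractions y_i = n_i/n_T; K_p = p_B2 / (p_B1^2) with p_i = y_i·P.
Equating to 0.0754 kPa^-1 and solving on 0 < X < 1: X = 0.876.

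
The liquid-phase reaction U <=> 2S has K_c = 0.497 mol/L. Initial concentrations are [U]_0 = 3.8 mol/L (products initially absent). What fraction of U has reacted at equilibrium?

X = 0.165

Let X = conversion of U; extent ξ = 3.8·X mol/L.
Concentrations: [U] = 3.8 − 3.8X; [S] = 7.6X.
K_c = [S]^2 / ([U]).
Setting equal to 0.497 and solving for X on (0,1) gives X = 0.165.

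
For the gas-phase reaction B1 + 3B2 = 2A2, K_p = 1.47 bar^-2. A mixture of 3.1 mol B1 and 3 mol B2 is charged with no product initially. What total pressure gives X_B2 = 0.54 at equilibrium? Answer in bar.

P = 1.72 bar

Take 3 mol B2 as basis and let X be its fractional conversion, so ξ = X.
At extent ξ: n_B1 = 3.1 − X; n_B2 = 3 − 3X; n_A2 = 2X.
Total moles n_T = 6.1 − 2X.
K_p = p_A2^2 / (p_B1 p_B2^3) with p_i = (n_i/n_T)·P.
At X = 0.54: the mole-fraction product g(X) = Π y_i^ν_i = 4.369. Since K_p = g(X)·P^{-2}, P = (g/K_p)^(1/2) = (4.369/1.47)^(1/2) = 1.72 bar.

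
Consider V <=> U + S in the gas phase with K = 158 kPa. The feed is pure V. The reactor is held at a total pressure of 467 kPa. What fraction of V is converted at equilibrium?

Take 1 mol V as basis and let X be its fractional conversion, so ξ = X.
Mole table: n_V = 1 − X; n_U = X; n_S = X.
Total moles n_T = 1 + X.
Mole fractions y_i = n_i/n_T; K = p_U p_S / (p_V) with p_i = y_i·P.
Setting this equal to 158 kPa and taking the physical root (0 < X < 1) gives X = 0.503.

X = 0.503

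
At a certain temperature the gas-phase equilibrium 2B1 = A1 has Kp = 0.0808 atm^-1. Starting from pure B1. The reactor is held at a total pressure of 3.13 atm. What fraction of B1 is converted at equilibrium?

Take 1 mol B1 as basis and let X be its fractional conversion, so ξ = 0.5X.
Moles: n_B1 = 1 − X; n_A1 = 0.5X.
Total moles n_T = 1 − 0.5X.
y_i = n_i/n_T, p_i = y_i·P. Kp = p_A1 / (p_B1^2).
Equating to 0.0808 atm^-1 and solving on 0 < X < 1: X = 0.295.

X = 0.295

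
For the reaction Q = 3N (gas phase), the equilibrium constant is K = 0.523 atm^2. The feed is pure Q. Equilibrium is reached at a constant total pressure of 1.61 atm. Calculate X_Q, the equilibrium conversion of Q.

Basis: 1 mol Q initially; let X = conversion of Q. Extent ξ = X.
At extent ξ: n_Q = 1 − X; n_N = 3X.
Summing: n_T = 1 + 2X.
Mole fractions y_i = n_i/n_T; K = p_N^3 / (p_Q) with p_i = y_i·P.
This yields a degree-3 equation in X; solving on (0,1), X = 0.231.

X = 0.231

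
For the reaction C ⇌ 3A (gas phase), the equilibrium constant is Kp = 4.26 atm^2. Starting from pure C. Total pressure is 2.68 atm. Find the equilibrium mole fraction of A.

Basis: 1 mol C initially; let X = conversion of C. Extent ξ = X.
Moles: n_C = 1 − X; n_A = 3X.
Summing: n_T = 1 + 2X.
y_i = n_i/n_T, p_i = y_i·P. Kp = p_A^3 / (p_C).
Substituting and setting equal to 4.26 atm^2 gives a polynomial in X; the root in (0,1) is X = 0.345.
Then n_A = 1.04, n_T = 1.69, so y_A = 0.613.

y_A = 0.613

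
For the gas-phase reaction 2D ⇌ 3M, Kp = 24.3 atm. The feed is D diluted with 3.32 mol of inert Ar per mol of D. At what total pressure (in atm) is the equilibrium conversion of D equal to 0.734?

Let X = conversion of D (basis 1 mol D); extent of reaction ξ = 0.5X.
At extent ξ: n_D = 1 − X; n_M = 1.5X; n_I = 3.32 (inert).
n_T = Σnᵢ = 4.32 + 0.5X.
Kp = p_M^3 / (p_D^2) with p_i = (n_i/n_T)·P.
At X = 0.734: the mole-fraction product g(X) = Π y_i^ν_i = 4.024. Since Kp = g(X)·P^{1}, P = (Kp/g)^(1/1) = (24.3/4.024)^(1/1) = 6.04 atm.

P = 6.04 atm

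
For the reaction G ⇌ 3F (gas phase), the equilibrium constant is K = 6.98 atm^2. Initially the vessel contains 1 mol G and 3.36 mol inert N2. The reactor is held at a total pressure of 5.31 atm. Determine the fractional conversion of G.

X = 0.507

Basis: 1 mol G initially; let X = conversion of G. Extent ξ = X.
At extent ξ: n_G = 1 − X; n_F = 3X; n_I = 3.36 (inert).
Summing: n_T = 4.36 + 2X.
With p_i = (n_i/n_T)P, K = p_F^3 / (p_G).
Setting this equal to 6.98 atm^2 and taking the physical root (0 < X < 1) gives X = 0.507.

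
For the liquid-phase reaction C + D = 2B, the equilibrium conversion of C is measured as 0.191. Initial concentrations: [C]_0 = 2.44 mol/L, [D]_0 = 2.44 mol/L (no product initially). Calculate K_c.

K_c = 0.223

Let X = conversion of C.
Concentrations: [C] = 2.44 − 2.44X; [D] = 2.44 − 2.44X; [B] = 4.88X.
At X = 0.191: [C] = 1.97, [D] = 1.97, [B] = 0.932.
K_c = [B]^2 / ([C] [D]) = 0.223.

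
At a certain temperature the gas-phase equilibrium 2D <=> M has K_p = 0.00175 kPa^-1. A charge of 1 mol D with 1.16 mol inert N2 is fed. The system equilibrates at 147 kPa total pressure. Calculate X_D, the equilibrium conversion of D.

X = 0.171

Basis: 1 mol D initially; let X = conversion of D. Extent ξ = 0.5X.
Moles: n_D = 1 − X; n_M = 0.5X; n_I = 1.16 (inert).
n_T = Σnᵢ = 2.16 − 0.5X.
y_i = n_i/n_T, p_i = y_i·P. K_p = p_M / (p_D^2).
Equating to 0.00175 kPa^-1 and solving on 0 < X < 1: X = 0.171.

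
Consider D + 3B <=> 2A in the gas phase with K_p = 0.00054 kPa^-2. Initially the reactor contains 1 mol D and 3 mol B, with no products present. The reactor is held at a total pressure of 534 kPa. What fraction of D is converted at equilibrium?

Take 1 mol D as basis and let X be its fractional conversion, so ξ = X.
Moles: n_D = 1 − X; n_B = 3 − 3X; n_A = 2X.
Summing: n_T = 4 − 2X.
y_i = n_i/n_T, p_i = y_i·P. K_p = p_A^2 / (p_D p_B^3).
Substituting and setting equal to 0.00054 kPa^-2 gives a polynomial in X; the root in (0,1) is X = 0.758.

X = 0.758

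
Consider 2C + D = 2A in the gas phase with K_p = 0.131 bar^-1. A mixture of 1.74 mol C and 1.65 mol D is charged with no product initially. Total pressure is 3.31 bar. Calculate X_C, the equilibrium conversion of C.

X = 0.305

Basis: 1.74 mol C initially; let X = conversion of C. Extent ξ = 0.87X.
Mole table: n_C = 1.74 − 1.74X; n_D = 1.65 − 0.87X; n_A = 1.74X.
n_T = Σnᵢ = 3.39 − 0.87X.
With p_i = (n_i/n_T)P, K_p = p_A^2 / (p_C^2 p_D).
Substituting and setting equal to 0.131 bar^-1 gives a polynomial in X; the root in (0,1) is X = 0.305.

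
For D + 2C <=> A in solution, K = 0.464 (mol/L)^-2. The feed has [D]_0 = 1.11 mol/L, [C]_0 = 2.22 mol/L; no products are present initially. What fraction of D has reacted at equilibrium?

Let X = conversion of D; extent ξ = 1.11·X mol/L.
Concentrations: [D] = 1.11 − 1.11X; [C] = 2.22 − 2.22X; [A] = 1.11X.
K = [A] / ([D] [C]^2).
Solving K = 0.464 for X ∈ (0,1): X = 0.428.

X = 0.428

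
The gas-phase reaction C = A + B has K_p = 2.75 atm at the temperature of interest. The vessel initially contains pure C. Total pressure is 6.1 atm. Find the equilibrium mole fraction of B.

Basis: 1 mol C initially; let X = conversion of C. Extent ξ = X.
At extent ξ: n_C = 1 − X; n_A = X; n_B = X.
n_T = Σnᵢ = 1 + X.
Mole fractions y_i = n_i/n_T; K_p = p_A p_B / (p_C) with p_i = y_i·P.
Equating to 2.75 atm and solving on 0 < X < 1: X = 0.557.
Then n_B = 0.557, n_T = 1.56, so y_B = 0.358.

y_B = 0.358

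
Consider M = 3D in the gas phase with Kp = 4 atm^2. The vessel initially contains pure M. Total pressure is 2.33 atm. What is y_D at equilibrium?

Basis: 1 mol M initially; let X = conversion of M. Extent ξ = X.
Moles: n_M = 1 − X; n_D = 3X.
Total moles n_T = 1 + 2X.
y_i = n_i/n_T, p_i = y_i·P. Kp = p_D^3 / (p_M).
Substituting and setting equal to 4 atm^2 gives a polynomial in X; the root in (0,1) is X = 0.374.
Then n_D = 1.12, n_T = 1.75, so y_D = 0.642.

y_D = 0.642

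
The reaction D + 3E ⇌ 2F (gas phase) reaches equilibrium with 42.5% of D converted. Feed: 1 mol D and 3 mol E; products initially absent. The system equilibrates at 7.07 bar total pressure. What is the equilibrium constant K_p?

Let X = conversion of D (basis 1 mol D); extent of reaction ξ = X.
Species balance: n_D = 1 − X; n_E = 3 − 3X; n_F = 2X.
n_T = Σnᵢ = 4 − 2X.
At X = 0.425: n_D = 0.575, n_E = 1.73, n_F = 0.85, n_T = 3.15.
p_i = (n_i/n_T)·P. K_p = p_F^2 / (p_D p_E^3) = 0.0486 bar^-2.

K_p = 0.0486 bar^-2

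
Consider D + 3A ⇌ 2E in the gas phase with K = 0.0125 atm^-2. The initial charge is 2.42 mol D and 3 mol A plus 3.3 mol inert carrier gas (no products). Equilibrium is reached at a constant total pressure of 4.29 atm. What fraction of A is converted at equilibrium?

X = 0.169

Basis: 3 mol A initially; let X = conversion of A. Extent ξ = X.
Species balance: n_D = 2.42 − X; n_A = 3 − 3X; n_E = 2X; n_I = 3.3 (inert).
Total moles n_T = 8.72 − 2X.
With p_i = (n_i/n_T)P, K = p_E^2 / (p_D p_A^3).
Setting this equal to 0.0125 atm^-2 and taking the physical root (0 < X < 1) gives X = 0.169.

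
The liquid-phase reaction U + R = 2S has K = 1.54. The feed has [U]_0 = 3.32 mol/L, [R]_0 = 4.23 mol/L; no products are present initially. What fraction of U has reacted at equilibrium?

X = 0.430

Let X = conversion of U; extent ξ = 3.32·X mol/L.
Concentrations: [U] = 3.32 − 3.32X; [R] = 4.23 − 3.32X; [S] = 6.64X.
K = [S]^2 / ([U] [R]).
Solving K = 1.54 for X ∈ (0,1): X = 0.430.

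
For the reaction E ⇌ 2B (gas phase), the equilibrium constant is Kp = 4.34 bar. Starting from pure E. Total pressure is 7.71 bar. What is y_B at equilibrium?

y_B = 0.520

Let X = conversion of E (basis 1 mol E); extent of reaction ξ = X.
Species balance: n_E = 1 − X; n_B = 2X.
n_T = Σnᵢ = 1 + X.
Mole fractions y_i = n_i/n_T; Kp = p_B^2 / (p_E) with p_i = y_i·P.
This yields a degree-2 equation in X; solving on (0,1), X = 0.351.
Then n_B = 0.702, n_T = 1.35, so y_B = 0.520.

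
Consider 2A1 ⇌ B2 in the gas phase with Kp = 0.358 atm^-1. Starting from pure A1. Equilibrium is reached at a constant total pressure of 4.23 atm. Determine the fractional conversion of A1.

X = 0.624

Take 1 mol A1 as basis and let X be its fractional conversion, so ξ = 0.5X.
Moles: n_A1 = 1 − X; n_B2 = 0.5X.
Summing: n_T = 1 − 0.5X.
y_i = n_i/n_T, p_i = y_i·P. Kp = p_B2 / (p_A1^2).
Equating to 0.358 atm^-1 and solving on 0 < X < 1: X = 0.624.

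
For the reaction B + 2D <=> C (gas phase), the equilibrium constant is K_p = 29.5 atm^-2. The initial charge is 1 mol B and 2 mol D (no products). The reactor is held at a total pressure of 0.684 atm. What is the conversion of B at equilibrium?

Take 1 mol B as basis and let X be its fractional conversion, so ξ = X.
Mole table: n_B = 1 − X; n_D = 2 − 2X; n_C = X.
Total moles n_T = 3 − 2X.
Mole fractions y_i = n_i/n_T; K_p = p_C / (p_B p_D^2) with p_i = y_i·P.
Substituting and setting equal to 29.5 atm^-2 gives a polynomial in X; the root in (0,1) is X = 0.679.

X = 0.679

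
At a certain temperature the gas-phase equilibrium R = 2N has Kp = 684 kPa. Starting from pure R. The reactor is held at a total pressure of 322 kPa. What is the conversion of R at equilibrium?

X = 0.589

Take 1 mol R as basis and let X be its fractional conversion, so ξ = X.
Mole table: n_R = 1 − X; n_N = 2X.
n_T = Σnᵢ = 1 + X.
y_i = n_i/n_T, p_i = y_i·P. Kp = p_N^2 / (p_R).
Equating to 684 kPa and solving on 0 < X < 1: X = 0.589.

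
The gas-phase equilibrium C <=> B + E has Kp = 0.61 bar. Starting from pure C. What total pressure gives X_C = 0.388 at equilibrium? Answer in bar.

P = 3.44 bar

Basis: 1 mol C initially; let X = conversion of C. Extent ξ = X.
Species balance: n_C = 1 − X; n_B = X; n_E = X.
Summing: n_T = 1 + X.
Kp = p_B p_E / (p_C) with p_i = (n_i/n_T)·P.
At X = 0.388: the mole-fraction product g(X) = Π y_i^ν_i = 0.1772. Since Kp = g(X)·P^{1}, P = (Kp/g)^(1/1) = (0.61/0.1772)^(1/1) = 3.44 bar.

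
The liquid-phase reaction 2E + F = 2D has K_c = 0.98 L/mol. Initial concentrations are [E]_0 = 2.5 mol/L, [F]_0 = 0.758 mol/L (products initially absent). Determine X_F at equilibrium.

X = 0.588

Let X = conversion of F; extent ξ = 0.758·X mol/L.
Concentrations: [E] = 2.5 − 1.52X; [F] = 0.758 − 0.758X; [D] = 1.52X.
K_c = [D]^2 / ([E]^2 [F]).
Solving K_c = 0.98 for X ∈ (0,1): X = 0.588.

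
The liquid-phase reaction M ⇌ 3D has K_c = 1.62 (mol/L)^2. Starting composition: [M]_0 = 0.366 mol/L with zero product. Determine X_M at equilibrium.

Let X = conversion of M; extent ξ = 0.366·X mol/L.
Concentrations: [M] = 0.366 − 0.366X; [D] = 1.1X.
K_c = [D]^3 / ([M]).
Solving K_c = 1.62 for X ∈ (0,1): X = 0.575.

X = 0.575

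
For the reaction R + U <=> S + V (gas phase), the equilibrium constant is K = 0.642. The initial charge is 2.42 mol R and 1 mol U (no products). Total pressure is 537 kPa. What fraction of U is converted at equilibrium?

Take 1 mol U as basis and let X be its fractional conversion, so ξ = X.
Mole table: n_R = 2.42 − X; n_U = 1 − X; n_S = X; n_V = X.
n_T stays at 3.42 (no change in mole number).
With p_i = (n_i/n_T)P, K = p_S p_V / (p_R p_U).
This yields a degree-2 equation in X; solving on (0,1), X = 0.641.

X = 0.641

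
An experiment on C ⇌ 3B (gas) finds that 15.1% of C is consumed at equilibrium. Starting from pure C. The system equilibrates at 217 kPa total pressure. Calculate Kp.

Basis: 1 mol C initially; let X = conversion of C. Extent ξ = X.
At extent ξ: n_C = 1 − X; n_B = 3X.
Summing: n_T = 1 + 2X.
At X = 0.151: n_C = 0.849, n_B = 0.453, n_T = 1.3.
p_i = (n_i/n_T)·P. Kp = p_B^3 / (p_C) = 3.04e+03 kPa^2.

Kp = 3.04e+03 kPa^2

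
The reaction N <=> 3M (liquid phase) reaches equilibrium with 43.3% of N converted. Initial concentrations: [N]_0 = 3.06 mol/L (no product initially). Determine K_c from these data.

Let X = conversion of N.
Concentrations: [N] = 3.06 − 3.06X; [M] = 9.18X.
At X = 0.433: [N] = 1.74, [M] = 3.97.
K_c = [M]^3 / ([N]) = 36.2 (mol/L)^2.

K_c = 36.2 (mol/L)^2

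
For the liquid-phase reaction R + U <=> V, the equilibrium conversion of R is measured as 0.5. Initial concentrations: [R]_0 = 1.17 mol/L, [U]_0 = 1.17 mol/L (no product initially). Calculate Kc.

Let X = conversion of R.
Concentrations: [R] = 1.17 − 1.17X; [U] = 1.17 − 1.17X; [V] = 1.17X.
At X = 0.5: [R] = 0.585, [U] = 0.585, [V] = 0.585.
Kc = [V] / ([R] [U]) = 1.71 L/mol.

Kc = 1.71 L/mol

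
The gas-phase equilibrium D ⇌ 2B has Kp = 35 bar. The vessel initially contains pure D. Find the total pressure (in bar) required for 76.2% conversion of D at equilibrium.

Let X = conversion of D (basis 1 mol D); extent of reaction ξ = X.
Moles: n_D = 1 − X; n_B = 2X.
Summing: n_T = 1 + X.
Kp = p_B^2 / (p_D) with p_i = (n_i/n_T)·P.
At X = 0.762: the mole-fraction product g(X) = Π y_i^ν_i = 5.538. Since Kp = g(X)·P^{1}, P = (Kp/g)^(1/1) = (35/5.538)^(1/1) = 6.32 bar.

P = 6.32 bar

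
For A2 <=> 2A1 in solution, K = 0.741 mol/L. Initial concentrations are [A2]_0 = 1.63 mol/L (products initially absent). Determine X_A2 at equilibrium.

Let X = conversion of A2; extent ξ = 1.63·X mol/L.
Concentrations: [A2] = 1.63 − 1.63X; [A1] = 3.26X.
K = [A1]^2 / ([A2]).
Solving K = 0.741 for X ∈ (0,1): X = 0.285.

X = 0.285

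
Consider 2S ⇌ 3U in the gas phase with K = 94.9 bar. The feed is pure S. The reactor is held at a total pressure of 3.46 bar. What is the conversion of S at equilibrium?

X = 0.791

Take 1 mol S as basis and let X be its fractional conversion, so ξ = 0.5X.
Species balance: n_S = 1 − X; n_U = 1.5X.
Summing: n_T = 1 + 0.5X.
Mole fractions y_i = n_i/n_T; K = p_U^3 / (p_S^2) with p_i = y_i·P.
This yields a degree-3 equation in X; solving on (0,1), X = 0.791.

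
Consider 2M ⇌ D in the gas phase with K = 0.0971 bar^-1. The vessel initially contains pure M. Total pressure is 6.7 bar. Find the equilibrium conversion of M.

Let X = conversion of M (basis 1 mol M); extent of reaction ξ = 0.5X.
Species balance: n_M = 1 − X; n_D = 0.5X.
n_T = Σnᵢ = 1 − 0.5X.
Mole fractions y_i = n_i/n_T; K = p_D / (p_M^2) with p_i = y_i·P.
Equating to 0.0971 bar^-1 and solving on 0 < X < 1: X = 0.473.

X = 0.473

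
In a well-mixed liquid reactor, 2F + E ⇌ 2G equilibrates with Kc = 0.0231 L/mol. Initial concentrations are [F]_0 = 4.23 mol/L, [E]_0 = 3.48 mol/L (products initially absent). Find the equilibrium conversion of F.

Let X = conversion of F; extent ξ = 4.23X/2 mol/L.
Concentrations: [F] = 4.23 − 4.23X; [E] = 3.48 − 2.12X; [G] = 4.23X.
Kc = [G]^2 / ([F]^2 [E]).
Solving Kc = 0.0231 for X ∈ (0,1): X = 0.209.

X = 0.209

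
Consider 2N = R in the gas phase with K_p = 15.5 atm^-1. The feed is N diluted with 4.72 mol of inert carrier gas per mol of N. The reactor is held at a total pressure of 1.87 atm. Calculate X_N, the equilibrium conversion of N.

X = 0.739

Let X = conversion of N (basis 1 mol N); extent of reaction ξ = 0.5X.
Species balance: n_N = 1 − X; n_R = 0.5X; n_I = 4.72 (inert).
Total moles n_T = 5.72 − 0.5X.
With p_i = (n_i/n_T)P, K_p = p_R / (p_N^2).
Substituting and setting equal to 15.5 atm^-1 gives a polynomial in X; the root in (0,1) is X = 0.739.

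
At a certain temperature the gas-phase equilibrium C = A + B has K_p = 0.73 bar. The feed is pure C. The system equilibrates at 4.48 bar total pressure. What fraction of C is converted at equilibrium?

X = 0.374

Take 1 mol C as basis and let X be its fractional conversion, so ξ = X.
At extent ξ: n_C = 1 − X; n_A = X; n_B = X.
n_T = Σnᵢ = 1 + X.
Mole fractions y_i = n_i/n_T; K_p = p_A p_B / (p_C) with p_i = y_i·P.
Substituting and setting equal to 0.73 bar gives a polynomial in X; the root in (0,1) is X = 0.374.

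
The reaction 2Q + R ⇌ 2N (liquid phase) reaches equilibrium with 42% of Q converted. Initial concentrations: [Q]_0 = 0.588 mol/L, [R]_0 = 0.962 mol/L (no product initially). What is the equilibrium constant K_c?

K_c = 0.625 L/mol

Let X = conversion of Q.
Concentrations: [Q] = 0.588 − 0.588X; [R] = 0.962 − 0.294X; [N] = 0.588X.
At X = 0.42: [Q] = 0.341, [R] = 0.839, [N] = 0.247.
K_c = [N]^2 / ([Q]^2 [R]) = 0.625 L/mol.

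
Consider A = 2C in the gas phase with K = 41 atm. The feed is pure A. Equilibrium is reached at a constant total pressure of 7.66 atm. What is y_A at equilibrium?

y_A = 0.139

Basis: 1 mol A initially; let X = conversion of A. Extent ξ = X.
Moles: n_A = 1 − X; n_C = 2X.
n_T = Σnᵢ = 1 + X.
Mole fractions y_i = n_i/n_T; K = p_C^2 / (p_A) with p_i = y_i·P.
Setting this equal to 41 atm and taking the physical root (0 < X < 1) gives X = 0.757.
Then n_A = 0.243, n_T = 1.76, so y_A = 0.139.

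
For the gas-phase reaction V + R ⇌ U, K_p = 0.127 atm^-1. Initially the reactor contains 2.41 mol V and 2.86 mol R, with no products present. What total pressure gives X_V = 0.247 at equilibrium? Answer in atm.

P = 5.33 atm

Take 2.41 mol V as basis and let X be its fractional conversion, so ξ = 2.41X.
Mole table: n_V = 2.41 − 2.41X; n_R = 2.86 − 2.41X; n_U = 2.41X.
Summing: n_T = 5.27 − 2.41X.
K_p = p_U / (p_V p_R) with p_i = (n_i/n_T)·P.
At X = 0.247: the mole-fraction product g(X) = Π y_i^ν_i = 0.6771. Since K_p = g(X)·P^{-1}, P = (g/K_p)^(1/1) = (0.6771/0.127)^(1/1) = 5.33 atm.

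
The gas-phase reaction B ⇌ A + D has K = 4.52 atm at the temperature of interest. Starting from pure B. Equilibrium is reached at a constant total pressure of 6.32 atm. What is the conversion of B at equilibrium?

X = 0.646

Take 1 mol B as basis and let X be its fractional conversion, so ξ = X.
Species balance: n_B = 1 − X; n_A = X; n_D = X.
Summing: n_T = 1 + X.
With p_i = (n_i/n_T)P, K = p_A p_D / (p_B).
Setting this equal to 4.52 atm and taking the physical root (0 < X < 1) gives X = 0.646.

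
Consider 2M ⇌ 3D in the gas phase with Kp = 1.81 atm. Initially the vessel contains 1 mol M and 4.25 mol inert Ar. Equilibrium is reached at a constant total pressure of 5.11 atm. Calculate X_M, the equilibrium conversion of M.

Take 1 mol M as basis and let X be its fractional conversion, so ξ = 0.5X.
At extent ξ: n_M = 1 − X; n_D = 1.5X; n_I = 4.25 (inert).
Summing: n_T = 5.25 + 0.5X.
y_i = n_i/n_T, p_i = y_i·P. Kp = p_D^3 / (p_M^2).
Equating to 1.81 atm and solving on 0 < X < 1: X = 0.515.

X = 0.515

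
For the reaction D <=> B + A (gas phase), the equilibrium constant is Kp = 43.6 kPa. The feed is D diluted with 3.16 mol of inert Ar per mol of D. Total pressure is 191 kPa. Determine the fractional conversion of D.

Basis: 1 mol D initially; let X = conversion of D. Extent ξ = X.
Species balance: n_D = 1 − X; n_B = X; n_A = X; n_I = 3.16 (inert).
n_T = Σnᵢ = 4.16 + X.
With p_i = (n_i/n_T)P, Kp = p_B p_A / (p_D).
Setting this equal to 43.6 kPa and taking the physical root (0 < X < 1) gives X = 0.633.

X = 0.633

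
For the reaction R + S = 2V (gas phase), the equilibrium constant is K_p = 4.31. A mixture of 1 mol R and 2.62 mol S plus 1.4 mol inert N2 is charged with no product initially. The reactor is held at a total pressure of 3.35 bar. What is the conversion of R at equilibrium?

Basis: 1 mol R initially; let X = conversion of R. Extent ξ = X.
Mole table: n_R = 1 − X; n_S = 2.62 − X; n_V = 2X; n_I = 1.4 (inert).
Since Δν = 0, n_T = 5.02 throughout.
Mole fractions y_i = n_i/n_T; K_p = p_V^2 / (p_R p_S) with p_i = y_i·P.
Setting this equal to 4.31 and taking the physical root (0 < X < 1) gives X = 0.734.

X = 0.734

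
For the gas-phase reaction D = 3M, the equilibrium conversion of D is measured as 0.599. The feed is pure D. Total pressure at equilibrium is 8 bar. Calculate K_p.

K_p = 192 bar^2

Let X = conversion of D (basis 1 mol D); extent of reaction ξ = X.
Mole table: n_D = 1 − X; n_M = 3X.
n_T = Σnᵢ = 1 + 2X.
At X = 0.599: n_D = 0.401, n_M = 1.8, n_T = 2.2.
p_i = (n_i/n_T)·P. K_p = p_M^3 / (p_D) = 192 bar^2.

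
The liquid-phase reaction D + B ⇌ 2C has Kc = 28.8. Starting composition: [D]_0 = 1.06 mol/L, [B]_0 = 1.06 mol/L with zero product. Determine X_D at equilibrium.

X = 0.729

Let X = conversion of D; extent ξ = 1.06·X mol/L.
Concentrations: [D] = 1.06 − 1.06X; [B] = 1.06 − 1.06X; [C] = 2.12X.
Kc = [C]^2 / ([D] [B]).
Equating to 28.8: the physical root is X = 0.729.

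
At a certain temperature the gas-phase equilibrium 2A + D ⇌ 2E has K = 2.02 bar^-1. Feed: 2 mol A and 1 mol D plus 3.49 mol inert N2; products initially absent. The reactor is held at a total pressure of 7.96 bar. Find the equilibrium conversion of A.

X = 0.530

Basis: 2 mol A initially; let X = conversion of A. Extent ξ = X.
Mole table: n_A = 2 − 2X; n_D = 1 − X; n_E = 2X; n_I = 3.49 (inert).
Total moles n_T = 6.49 − X.
Mole fractions y_i = n_i/n_T; K = p_E^2 / (p_A^2 p_D) with p_i = y_i·P.
This yields a degree-3 equation in X; solving on (0,1), X = 0.530.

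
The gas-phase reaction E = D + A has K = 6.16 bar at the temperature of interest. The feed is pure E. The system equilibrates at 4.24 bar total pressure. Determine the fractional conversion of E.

X = 0.770

Let X = conversion of E (basis 1 mol E); extent of reaction ξ = X.
Mole table: n_E = 1 − X; n_D = X; n_A = X.
Total moles n_T = 1 + X.
y_i = n_i/n_T, p_i = y_i·P. K = p_D p_A / (p_E).
Equating to 6.16 bar and solving on 0 < X < 1: X = 0.770.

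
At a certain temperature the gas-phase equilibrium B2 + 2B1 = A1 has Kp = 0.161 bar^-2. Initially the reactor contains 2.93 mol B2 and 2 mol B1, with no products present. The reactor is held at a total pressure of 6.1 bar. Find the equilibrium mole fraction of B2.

Take 2 mol B1 as basis and let X be its fractional conversion, so ξ = X.
Mole table: n_B2 = 2.93 − X; n_B1 = 2 − 2X; n_A1 = X.
Total moles n_T = 4.93 − 2X.
With p_i = (n_i/n_T)P, Kp = p_A1 / (p_B2 p_B1^2).
Setting this equal to 0.161 bar^-2 and taking the physical root (0 < X < 1) gives X = 0.611.
Then n_B2 = 2.32, n_T = 3.71, so y_B2 = 0.625.

y_B2 = 0.625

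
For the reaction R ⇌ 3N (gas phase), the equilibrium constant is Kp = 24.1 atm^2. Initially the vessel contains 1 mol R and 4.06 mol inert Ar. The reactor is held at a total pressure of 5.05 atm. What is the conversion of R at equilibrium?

Take 1 mol R as basis and let X be its fractional conversion, so ξ = X.
Mole table: n_R = 1 − X; n_N = 3X; n_I = 4.06 (inert).
Total moles n_T = 5.06 + 2X.
Mole fractions y_i = n_i/n_T; Kp = p_N^3 / (p_R) with p_i = y_i·P.
This yields a degree-3 equation in X; solving on (0,1), X = 0.734.

X = 0.734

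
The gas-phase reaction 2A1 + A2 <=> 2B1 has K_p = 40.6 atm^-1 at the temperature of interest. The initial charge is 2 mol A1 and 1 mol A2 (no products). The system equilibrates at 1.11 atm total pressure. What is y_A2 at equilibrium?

y_A2 = 0.128

Let X = conversion of A1 (basis 2 mol A1); extent of reaction ξ = X.
Species balance: n_A1 = 2 − 2X; n_A2 = 1 − X; n_B1 = 2X.
Summing: n_T = 3 − X.
With p_i = (n_i/n_T)P, K_p = p_B1^2 / (p_A1^2 p_A2).
This yields a degree-3 equation in X; solving on (0,1), X = 0.706.
Then n_A2 = 0.294, n_T = 2.29, so y_A2 = 0.128.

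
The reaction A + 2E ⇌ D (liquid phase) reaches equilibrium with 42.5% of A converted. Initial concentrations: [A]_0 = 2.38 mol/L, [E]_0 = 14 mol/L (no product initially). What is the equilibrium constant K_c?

K_c = 0.00515 (mol/L)^-2

Let X = conversion of A.
Concentrations: [A] = 2.38 − 2.38X; [E] = 14 − 4.76X; [D] = 2.38X.
At X = 0.425: [A] = 1.37, [E] = 12, [D] = 1.01.
K_c = [D] / ([A] [E]^2) = 0.00515 (mol/L)^-2.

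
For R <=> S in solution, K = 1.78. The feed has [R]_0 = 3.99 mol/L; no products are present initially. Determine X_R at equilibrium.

Let X = conversion of R; extent ξ = 3.99·X mol/L.
Concentrations: [R] = 3.99 − 3.99X; [S] = 3.99X.
K = [S] / ([R]).
This equals 1.78 at X = 0.640 (the root in 0 < X < 1).

X = 0.640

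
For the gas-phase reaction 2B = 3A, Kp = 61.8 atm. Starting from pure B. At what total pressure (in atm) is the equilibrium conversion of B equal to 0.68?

Basis: 1 mol B initially; let X = conversion of B. Extent ξ = 0.5X.
Mole table: n_B = 1 − X; n_A = 1.5X.
Summing: n_T = 1 + 0.5X.
Kp = p_A^3 / (p_B^2) with p_i = (n_i/n_T)·P.
At X = 0.68: the mole-fraction product g(X) = Π y_i^ν_i = 7.734. Since Kp = g(X)·P^{1}, P = (Kp/g)^(1/1) = (61.8/7.734)^(1/1) = 7.99 atm.

P = 7.99 atm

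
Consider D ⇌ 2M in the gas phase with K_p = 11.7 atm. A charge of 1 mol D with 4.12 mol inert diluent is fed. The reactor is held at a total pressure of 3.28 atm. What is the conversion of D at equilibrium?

X = 0.861

Basis: 1 mol D initially; let X = conversion of D. Extent ξ = X.
Mole table: n_D = 1 − X; n_M = 2X; n_I = 4.12 (inert).
n_T = Σnᵢ = 5.12 + X.
y_i = n_i/n_T, p_i = y_i·P. K_p = p_M^2 / (p_D).
Setting this equal to 11.7 atm and taking the physical root (0 < X < 1) gives X = 0.861.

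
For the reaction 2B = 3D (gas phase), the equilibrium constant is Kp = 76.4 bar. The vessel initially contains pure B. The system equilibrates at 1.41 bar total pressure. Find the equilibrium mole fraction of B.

y_B = 0.113

Take 1 mol B as basis and let X be its fractional conversion, so ξ = 0.5X.
At extent ξ: n_B = 1 − X; n_D = 1.5X.
Total moles n_T = 1 + 0.5X.
y_i = n_i/n_T, p_i = y_i·P. Kp = p_D^3 / (p_B^2).
Substituting and setting equal to 76.4 bar gives a polynomial in X; the root in (0,1) is X = 0.839.
Then n_B = 0.161, n_T = 1.42, so y_B = 0.113.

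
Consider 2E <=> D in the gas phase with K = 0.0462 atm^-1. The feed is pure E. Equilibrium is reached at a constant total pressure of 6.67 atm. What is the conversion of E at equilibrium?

X = 0.331

Basis: 1 mol E initially; let X = conversion of E. Extent ξ = 0.5X.
Species balance: n_E = 1 − X; n_D = 0.5X.
Total moles n_T = 1 − 0.5X.
Mole fractions y_i = n_i/n_T; K = p_D / (p_E^2) with p_i = y_i·P.
Substituting and setting equal to 0.0462 atm^-1 gives a polynomial in X; the root in (0,1) is X = 0.331.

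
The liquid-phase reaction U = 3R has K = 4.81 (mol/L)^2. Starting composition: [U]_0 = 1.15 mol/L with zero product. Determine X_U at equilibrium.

X = 0.426

Let X = conversion of U; extent ξ = 1.15·X mol/L.
Concentrations: [U] = 1.15 − 1.15X; [R] = 3.45X.
K = [R]^3 / ([U]).
This equals 4.81 at X = 0.426 (the root in 0 < X < 1).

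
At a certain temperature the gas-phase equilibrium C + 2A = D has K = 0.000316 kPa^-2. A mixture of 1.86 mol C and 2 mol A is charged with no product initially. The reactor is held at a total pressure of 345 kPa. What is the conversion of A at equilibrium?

X = 0.839

Let X = conversion of A (basis 2 mol A); extent of reaction ξ = X.
Species balance: n_C = 1.86 − X; n_A = 2 − 2X; n_D = X.
Summing: n_T = 3.86 − 2X.
With p_i = (n_i/n_T)P, K = p_D / (p_C p_A^2).
Equating to 0.000316 kPa^-2 and solving on 0 < X < 1: X = 0.839.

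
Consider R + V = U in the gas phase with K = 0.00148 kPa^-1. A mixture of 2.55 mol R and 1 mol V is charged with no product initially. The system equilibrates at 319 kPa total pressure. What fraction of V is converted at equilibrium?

X = 0.248

Take 1 mol V as basis and let X be its fractional conversion, so ξ = X.
Moles: n_R = 2.55 − X; n_V = 1 − X; n_U = X.
Total moles n_T = 3.55 − X.
With p_i = (n_i/n_T)P, K = p_U / (p_R p_V).
Substituting and setting equal to 0.00148 kPa^-1 gives a polynomial in X; the root in (0,1) is X = 0.248.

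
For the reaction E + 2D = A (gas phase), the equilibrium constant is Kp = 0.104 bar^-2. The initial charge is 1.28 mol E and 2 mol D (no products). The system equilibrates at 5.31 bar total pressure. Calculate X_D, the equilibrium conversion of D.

X = 0.477

Basis: 2 mol D initially; let X = conversion of D. Extent ξ = X.
Mole table: n_E = 1.28 − X; n_D = 2 − 2X; n_A = X.
Summing: n_T = 3.28 − 2X.
With p_i = (n_i/n_T)P, Kp = p_A / (p_E p_D^2).
Substituting and setting equal to 0.104 bar^-2 gives a polynomial in X; the root in (0,1) is X = 0.477.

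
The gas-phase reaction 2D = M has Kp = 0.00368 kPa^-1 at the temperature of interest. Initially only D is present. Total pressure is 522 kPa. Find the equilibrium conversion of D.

Let X = conversion of D (basis 1 mol D); extent of reaction ξ = 0.5X.
At extent ξ: n_D = 1 − X; n_M = 0.5X.
n_T = Σnᵢ = 1 − 0.5X.
Mole fractions y_i = n_i/n_T; Kp = p_M / (p_D^2) with p_i = y_i·P.
This yields a degree-2 equation in X; solving on (0,1), X = 0.661.

X = 0.661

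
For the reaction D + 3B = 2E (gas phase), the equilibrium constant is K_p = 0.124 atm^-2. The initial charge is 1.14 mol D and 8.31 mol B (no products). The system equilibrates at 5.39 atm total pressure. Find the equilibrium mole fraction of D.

y_D = 0.035

Take 1.14 mol D as basis and let X be its fractional conversion, so ξ = 1.14X.
At extent ξ: n_D = 1.14 − 1.14X; n_B = 8.31 − 3.42X; n_E = 2.28X.
Total moles n_T = 9.45 − 2.28X.
y_i = n_i/n_T, p_i = y_i·P. K_p = p_E^2 / (p_D p_B^3).
Setting this equal to 0.124 atm^-2 and taking the physical root (0 < X < 1) gives X = 0.763.
Then n_D = 0.27, n_T = 7.71, so y_D = 0.035.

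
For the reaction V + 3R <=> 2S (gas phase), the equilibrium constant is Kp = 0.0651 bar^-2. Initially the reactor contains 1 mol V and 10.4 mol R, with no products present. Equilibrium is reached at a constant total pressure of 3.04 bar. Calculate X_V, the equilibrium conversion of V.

X = 0.603

Basis: 1 mol V initially; let X = conversion of V. Extent ξ = X.
Moles: n_V = 1 − X; n_R = 10.4 − 3X; n_S = 2X.
n_T = Σnᵢ = 11.4 − 2X.
y_i = n_i/n_T, p_i = y_i·P. Kp = p_S^2 / (p_V p_R^3).
This yields a degree-4 equation in X; solving on (0,1), X = 0.603.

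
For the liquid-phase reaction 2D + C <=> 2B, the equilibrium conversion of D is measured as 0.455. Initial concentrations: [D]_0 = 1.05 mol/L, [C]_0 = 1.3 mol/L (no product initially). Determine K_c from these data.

K_c = 0.657 L/mol

Let X = conversion of D.
Concentrations: [D] = 1.05 − 1.05X; [C] = 1.3 − 0.525X; [B] = 1.05X.
At X = 0.455: [D] = 0.572, [C] = 1.06, [B] = 0.478.
K_c = [B]^2 / ([D]^2 [C]) = 0.657 L/mol.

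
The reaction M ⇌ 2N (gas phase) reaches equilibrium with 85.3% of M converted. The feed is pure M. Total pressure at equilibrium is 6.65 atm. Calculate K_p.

K_p = 71.1 atm

Take 1 mol M as basis and let X be its fractional conversion, so ξ = X.
Mole table: n_M = 1 − X; n_N = 2X.
Total moles n_T = 1 + X.
At X = 0.853: n_M = 0.147, n_N = 1.71, n_T = 1.85.
p_i = (n_i/n_T)·P. K_p = p_N^2 / (p_M) = 71.1 atm.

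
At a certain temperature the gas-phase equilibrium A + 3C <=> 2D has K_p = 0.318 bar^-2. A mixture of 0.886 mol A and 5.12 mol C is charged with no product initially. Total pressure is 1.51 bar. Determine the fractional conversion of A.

Let X = conversion of A (basis 0.886 mol A); extent of reaction ξ = 0.886X.
Mole table: n_A = 0.886 − 0.886X; n_C = 5.12 − 2.66X; n_D = 1.77X.
n_T = Σnᵢ = 6.01 − 1.77X.
y_i = n_i/n_T, p_i = y_i·P. K_p = p_D^2 / (p_A p_C^3).
This yields a degree-4 equation in X; solving on (0,1), X = 0.478.

X = 0.478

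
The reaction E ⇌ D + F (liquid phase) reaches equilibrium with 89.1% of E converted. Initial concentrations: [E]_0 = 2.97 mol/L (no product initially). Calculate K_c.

K_c = 21.6 mol/L

Let X = conversion of E.
Concentrations: [E] = 2.97 − 2.97X; [D] = 2.97X; [F] = 2.97X.
At X = 0.891: [E] = 0.324, [D] = 2.65, [F] = 2.65.
K_c = [D] [F] / ([E]) = 21.6 mol/L.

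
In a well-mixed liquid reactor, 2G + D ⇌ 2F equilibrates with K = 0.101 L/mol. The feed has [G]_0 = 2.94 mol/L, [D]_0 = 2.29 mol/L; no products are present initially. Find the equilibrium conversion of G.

Let X = conversion of G; extent ξ = 2.94X/2 mol/L.
Concentrations: [G] = 2.94 − 2.94X; [D] = 2.29 − 1.47X; [F] = 2.94X.
K = [F]^2 / ([G]^2 [D]).
This equals 0.101 at X = 0.302 (the root in 0 < X < 1).

X = 0.302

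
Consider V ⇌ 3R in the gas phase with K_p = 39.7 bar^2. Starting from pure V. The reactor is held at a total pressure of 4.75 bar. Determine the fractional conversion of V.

X = 0.507

Take 1 mol V as basis and let X be its fractional conversion, so ξ = X.
Mole table: n_V = 1 − X; n_R = 3X.
Summing: n_T = 1 + 2X.
Mole fractions y_i = n_i/n_T; K_p = p_R^3 / (p_V) with p_i = y_i·P.
Equating to 39.7 bar^2 and solving on 0 < X < 1: X = 0.507.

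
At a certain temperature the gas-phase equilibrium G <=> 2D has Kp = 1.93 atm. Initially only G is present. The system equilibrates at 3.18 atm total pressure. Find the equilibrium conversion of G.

Take 1 mol G as basis and let X be its fractional conversion, so ξ = X.
Mole table: n_G = 1 − X; n_D = 2X.
Summing: n_T = 1 + X.
Mole fractions y_i = n_i/n_T; Kp = p_D^2 / (p_G) with p_i = y_i·P.
Setting this equal to 1.93 atm and taking the physical root (0 < X < 1) gives X = 0.363.

X = 0.363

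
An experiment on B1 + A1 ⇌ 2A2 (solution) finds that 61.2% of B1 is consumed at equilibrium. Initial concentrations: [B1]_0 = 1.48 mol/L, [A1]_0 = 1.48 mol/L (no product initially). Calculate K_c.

K_c = 9.95

Let X = conversion of B1.
Concentrations: [B1] = 1.48 − 1.48X; [A1] = 1.48 − 1.48X; [A2] = 2.96X.
At X = 0.612: [B1] = 0.574, [A1] = 0.574, [A2] = 1.81.
K_c = [A2]^2 / ([B1] [A1]) = 9.95.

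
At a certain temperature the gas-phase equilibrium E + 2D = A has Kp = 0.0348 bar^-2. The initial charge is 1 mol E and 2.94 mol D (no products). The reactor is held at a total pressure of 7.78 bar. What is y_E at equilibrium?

Basis: 1 mol E initially; let X = conversion of E. Extent ξ = X.
Mole table: n_E = 1 − X; n_D = 2.94 − 2X; n_A = X.
n_T = Σnᵢ = 3.94 − 2X.
y_i = n_i/n_T, p_i = y_i·P. Kp = p_A / (p_E p_D^2).
Setting this equal to 0.0348 bar^-2 and taking the physical root (0 < X < 1) gives X = 0.482.
Then n_E = 0.518, n_T = 2.98, so y_E = 0.174.

y_E = 0.174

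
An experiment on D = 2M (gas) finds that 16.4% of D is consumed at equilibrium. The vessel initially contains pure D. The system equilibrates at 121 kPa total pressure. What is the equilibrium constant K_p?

Let X = conversion of D (basis 1 mol D); extent of reaction ξ = X.
At extent ξ: n_D = 1 − X; n_M = 2X.
n_T = Σnᵢ = 1 + X.
At X = 0.164: n_D = 0.836, n_M = 0.328, n_T = 1.16.
p_i = (n_i/n_T)·P. K_p = p_M^2 / (p_D) = 13.4 kPa.

K_p = 13.4 kPa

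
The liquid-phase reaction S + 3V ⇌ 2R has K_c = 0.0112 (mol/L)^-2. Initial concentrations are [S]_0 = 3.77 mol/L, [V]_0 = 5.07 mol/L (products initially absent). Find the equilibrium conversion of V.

X = 0.341

Let X = conversion of V; extent ξ = 5.07X/3 mol/L.
Concentrations: [S] = 3.77 − 1.69X; [V] = 5.07 − 5.07X; [R] = 3.38X.
K_c = [R]^2 / ([S] [V]^3).
Setting equal to 0.0112 and solving for X on (0,1) gives X = 0.341.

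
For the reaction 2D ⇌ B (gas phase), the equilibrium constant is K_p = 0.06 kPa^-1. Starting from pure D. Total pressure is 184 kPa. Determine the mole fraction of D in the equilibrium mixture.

Basis: 1 mol D initially; let X = conversion of D. Extent ξ = 0.5X.
At extent ξ: n_D = 1 − X; n_B = 0.5X.
n_T = Σnᵢ = 1 − 0.5X.
With p_i = (n_i/n_T)P, K_p = p_B / (p_D^2).
Equating to 0.06 kPa^-1 and solving on 0 < X < 1: X = 0.851.
Then n_D = 0.149, n_T = 0.574, so y_D = 0.259.

y_D = 0.259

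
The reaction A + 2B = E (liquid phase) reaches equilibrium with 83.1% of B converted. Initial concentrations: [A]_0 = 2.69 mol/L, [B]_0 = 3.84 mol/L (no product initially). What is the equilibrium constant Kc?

Let X = conversion of B.
Concentrations: [A] = 2.69 − 1.92X; [B] = 3.84 − 3.84X; [E] = 1.92X.
At X = 0.831: [A] = 1.09, [B] = 0.649, [E] = 1.6.
Kc = [E] / ([A] [B]^2) = 3.46 (mol/L)^-2.

Kc = 3.46 (mol/L)^-2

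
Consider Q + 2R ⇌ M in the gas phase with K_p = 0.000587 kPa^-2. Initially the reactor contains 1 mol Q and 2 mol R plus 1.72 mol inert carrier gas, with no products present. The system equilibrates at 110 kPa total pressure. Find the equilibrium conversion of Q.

Let X = conversion of Q (basis 1 mol Q); extent of reaction ξ = X.
Species balance: n_Q = 1 − X; n_R = 2 − 2X; n_M = X; n_I = 1.72 (inert).
Summing: n_T = 4.72 − 2X.
With p_i = (n_i/n_T)P, K_p = p_M / (p_Q p_R^2).
This yields a degree-3 equation in X; solving on (0,1), X = 0.400.

X = 0.400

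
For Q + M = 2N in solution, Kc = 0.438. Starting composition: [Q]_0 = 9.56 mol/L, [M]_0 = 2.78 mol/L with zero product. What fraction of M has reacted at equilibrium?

Let X = conversion of M; extent ξ = 2.78·X mol/L.
Concentrations: [Q] = 9.56 − 2.78X; [M] = 2.78 − 2.78X; [N] = 5.56X.
Kc = [N]^2 / ([Q] [M]).
This equals 0.438 at X = 0.432 (the root in 0 < X < 1).

X = 0.432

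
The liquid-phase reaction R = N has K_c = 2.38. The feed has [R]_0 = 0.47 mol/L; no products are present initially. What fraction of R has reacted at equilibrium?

Let X = conversion of R; extent ξ = 0.47·X mol/L.
Concentrations: [R] = 0.47 − 0.47X; [N] = 0.47X.
K_c = [N] / ([R]).
Setting equal to 2.38 and solving for X on (0,1) gives X = 0.704.

X = 0.704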